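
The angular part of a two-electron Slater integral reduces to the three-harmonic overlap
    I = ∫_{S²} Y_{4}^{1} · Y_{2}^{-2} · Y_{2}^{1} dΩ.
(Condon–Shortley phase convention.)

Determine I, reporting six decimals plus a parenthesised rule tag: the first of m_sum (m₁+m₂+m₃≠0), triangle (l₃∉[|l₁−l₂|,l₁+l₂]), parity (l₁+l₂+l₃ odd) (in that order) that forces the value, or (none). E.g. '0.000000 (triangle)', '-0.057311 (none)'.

m-sum 0 ✓  L=8 even ✓  2≤2≤6 ✓
Π(2lᵢ+1) = 9×5×5 = 225
triangle coeff Δ(4,2,2) = 1/630
Σ_t [2,2]: t=2:+1/16 = 1/16
(3j)²=2/35 [(4 2 2; 0 0 0)], sign=+1
Σ_t [0,0]: t=0:+1/144 = 1/144
(3j)²=1/126 [(4 2 2; 1 -2 1)], sign=-1
⇒ 4πI² = 5/49
I = (-1)√(5/49/(4π)) = -0.09011188
No selection rule forces the value: the integral is nonzero (none).

-0.090112 (none)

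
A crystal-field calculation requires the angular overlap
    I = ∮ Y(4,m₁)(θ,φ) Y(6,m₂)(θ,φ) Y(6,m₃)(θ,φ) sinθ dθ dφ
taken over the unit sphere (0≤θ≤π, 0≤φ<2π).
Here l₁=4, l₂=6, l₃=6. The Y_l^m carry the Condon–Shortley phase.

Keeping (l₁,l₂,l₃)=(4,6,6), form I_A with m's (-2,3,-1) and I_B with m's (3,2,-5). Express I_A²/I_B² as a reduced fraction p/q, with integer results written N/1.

Shared (l₁,l₂,l₃)=(4,6,6): N and (l;000)² cancel in I_A²/I_B².
A: Δ = 4!·4!·8!/17! = 1/15315300; Racah Σ t=2..4: t=2:+1/483840 t=3:−1/51840 t=4:+1/69120 = -1/362880; ⇒ 3j(4 6 6; -2 3 -1)² = 16/17017, sgn +1
B: Δ = 4!·4!·8!/17! = 1/15315300; Racah Σ t=0..1: t=0:+1/5806080 t=1:−1/725760 = -1/829440; ⇒ 3j(4 6 6; 3 2 -5)² = 49/2652, sgn +1
I_A²/I_B² = (16/17017)/(49/2652) = 192/3773

192/3773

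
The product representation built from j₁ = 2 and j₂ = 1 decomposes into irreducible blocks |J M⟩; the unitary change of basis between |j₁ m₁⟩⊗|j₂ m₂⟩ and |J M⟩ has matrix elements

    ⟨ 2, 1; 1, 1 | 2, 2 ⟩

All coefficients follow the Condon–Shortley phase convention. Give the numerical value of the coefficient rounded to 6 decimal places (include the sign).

-0.577350

triangle: 1!*3!*1!/6! = 6/720
(j±m)!: 3!*1!*2!*0!*4!*0! = 288
prefactor² = (2J+1)*Δ*N² = 12
  k=1: −1/(1!*0!*0!*1!*3!*0!) = -1/6
Σ = -1/6  ⇒  CG² = 12*(-1/6)² = 1/3
CG = −√(1/3) = -0.577350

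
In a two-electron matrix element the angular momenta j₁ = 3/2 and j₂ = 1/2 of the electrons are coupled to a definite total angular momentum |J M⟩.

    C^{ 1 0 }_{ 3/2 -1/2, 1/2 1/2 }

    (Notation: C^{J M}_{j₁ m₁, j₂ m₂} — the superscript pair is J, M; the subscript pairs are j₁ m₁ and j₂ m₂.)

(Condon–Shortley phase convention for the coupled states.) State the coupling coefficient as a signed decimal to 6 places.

triangle: 1!×2!×0!/4! = 2/24
(j±m)!: 1!×2!×1!×0!×1!×1! = 2
prefactor² = (2J+1)×Δ×N² = 1/2
  k=1: −1/(1!×0!×1!×0!×1!×0!) = -1
Σ = -1  ⇒  CG² = 1/2×(-1)² = 1/2
CG = −√(1/2) = -0.707107

-0.707107  (= −√(1/2))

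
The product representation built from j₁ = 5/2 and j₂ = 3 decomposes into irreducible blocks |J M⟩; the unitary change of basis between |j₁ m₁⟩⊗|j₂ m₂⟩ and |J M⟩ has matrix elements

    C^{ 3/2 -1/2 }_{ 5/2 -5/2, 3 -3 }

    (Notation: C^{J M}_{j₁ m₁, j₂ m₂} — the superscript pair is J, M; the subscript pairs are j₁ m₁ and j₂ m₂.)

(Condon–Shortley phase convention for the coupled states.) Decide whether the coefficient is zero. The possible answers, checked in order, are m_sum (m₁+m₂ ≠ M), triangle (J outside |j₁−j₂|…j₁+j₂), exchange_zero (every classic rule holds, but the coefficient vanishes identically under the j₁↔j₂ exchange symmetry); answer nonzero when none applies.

m-sum: m₁+m₂ = -5/2+(-3) = -11/2, M = -1/2  ✗ ⇒ coefficient is 0

m_sum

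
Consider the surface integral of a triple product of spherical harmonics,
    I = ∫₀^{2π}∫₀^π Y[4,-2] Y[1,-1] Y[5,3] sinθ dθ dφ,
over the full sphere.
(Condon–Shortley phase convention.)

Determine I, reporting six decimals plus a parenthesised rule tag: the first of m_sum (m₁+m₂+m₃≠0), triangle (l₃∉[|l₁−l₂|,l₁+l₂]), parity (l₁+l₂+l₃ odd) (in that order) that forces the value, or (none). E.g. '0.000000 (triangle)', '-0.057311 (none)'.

Checks pass: Σm=0; 10 even; l₃=5∈[3,5].
(2·4+1)(2·1+1)(2·5+1) = 297
Δ: 0! 8! 2! / 11! → 1/495
sum: t=0:+1/576 = 1/576
3j²(4 1 5; 0 0 0) = Δ·Π!·Σ² = 5/99  (sign -1)
sum: t=0:+1/2880 = 1/2880
3j²(4 1 5; -2 -1 3) = Δ·Π!·Σ² = 28/495  (sign +1)
combine: 4πI² = 297·5/99·28/495 = 28/33
take √, sign -1: I = -0.25984664
No selection rule forces the value: the integral is nonzero (none).

-0.259847 (none)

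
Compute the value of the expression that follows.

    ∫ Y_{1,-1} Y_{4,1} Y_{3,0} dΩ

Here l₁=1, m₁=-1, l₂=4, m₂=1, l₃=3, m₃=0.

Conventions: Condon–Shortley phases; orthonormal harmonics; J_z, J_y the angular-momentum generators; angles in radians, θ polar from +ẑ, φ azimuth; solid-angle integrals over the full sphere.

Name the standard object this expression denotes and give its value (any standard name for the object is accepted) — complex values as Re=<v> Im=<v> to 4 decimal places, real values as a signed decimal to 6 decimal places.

This is a Gaunt coefficient — the integral of a triple product of spherical harmonics over the sphere.
Rules hold: Σm=0, L=8 even, 3≤3≤5.
N = 3·9·7 = 189
Δ = 2!·0!·6!/9! = 1/252
Racah Σ t=1..1: t=1:−1/36 = -1/36
⇒ 3j(1 4 3; 0 0 0)² = 4/63, sgn +1
Racah Σ t=2..2: t=2:+1/72 = 1/72
⇒ 3j(1 4 3; -1 1 0)² = 5/126, sgn -1
4πI² = N·(3j₀)²·(3jₘ)² = 10/21
I = -1·√(0.47619/4π) = -0.19466390

Gaunt coefficient, -0.194664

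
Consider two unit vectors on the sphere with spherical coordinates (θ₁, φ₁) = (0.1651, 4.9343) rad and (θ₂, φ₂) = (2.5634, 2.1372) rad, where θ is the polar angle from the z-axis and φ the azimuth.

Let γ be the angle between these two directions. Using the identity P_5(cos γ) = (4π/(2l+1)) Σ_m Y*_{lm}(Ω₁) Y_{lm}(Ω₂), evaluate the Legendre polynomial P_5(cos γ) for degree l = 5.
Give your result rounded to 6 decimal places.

Term-by-term m-sum for l=5 (normalisation 4π/11 = 1.142397):
  m=-5: Y*=+0.000050-0.000025i  Y=-0.006894+0.021552i  product +0.000000+0.000001i
  m=-4: Y*=+0.000667+0.000819i  Y=+0.070201+0.084228i  product -0.000022+0.000114i
  m=-3: Y*=-0.007358+0.009369i  Y=+0.297485-0.038413i  product -0.001829+0.003070i
  m=-2: Y*=-0.078257-0.037208i  Y=+0.198480-0.423807i  product -0.031301+0.025781i
  m=-1: Y*=+0.084099-0.372734i  Y=-0.141869-0.223098i  product -0.095087+0.034117i
  m=+0: Y*=+0.753686-0.000000i  Y=+0.304180+0.000000i  product +0.229256+0.000000i
  m=+1: Y*=-0.084099-0.372734i  Y=+0.141869-0.223098i  product -0.095087-0.034117i
  m=+2: Y*=-0.078257+0.037208i  Y=+0.198480+0.423807i  product -0.031301-0.025781i
  m=+3: Y*=+0.007358+0.009369i  Y=-0.297485-0.038413i  product -0.001829-0.003070i
  m=+4: Y*=+0.000667-0.000819i  Y=+0.070201-0.084228i  product -0.000022-0.000114i
  m=+5: Y*=-0.000050-0.000025i  Y=+0.006894+0.021552i  product +0.000000-0.000001i
Accumulated sum -0.027223-0.000000i; after 4π/(2l+1) scaling, -0.031100-0.000000i ⇒ P_5 = -0.031100

-0.031100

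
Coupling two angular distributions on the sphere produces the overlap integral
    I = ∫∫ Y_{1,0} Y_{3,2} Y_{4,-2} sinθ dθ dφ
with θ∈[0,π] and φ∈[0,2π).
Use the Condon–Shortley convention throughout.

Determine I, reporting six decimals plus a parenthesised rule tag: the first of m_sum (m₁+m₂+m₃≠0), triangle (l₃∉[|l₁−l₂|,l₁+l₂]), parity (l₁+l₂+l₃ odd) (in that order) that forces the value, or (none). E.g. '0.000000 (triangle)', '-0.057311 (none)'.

0.213244 (none)

Rules hold: Σm=0, L=8 even, 2≤4≤4.
N = 3·7·9 = 189
Δ = 0!·2!·6!/9! = 1/252
Racah Σ t=0..0: t=0:+1/36 = 1/36
⇒ 3j(1 3 4; 0 0 0)² = 4/63, sgn +1
Racah Σ t=0..0: t=0:+1/120 = 1/120
⇒ 3j(1 3 4; 0 2 -2)² = 1/21, sgn +1
4πI² = N·(3j₀)²·(3jₘ)² = 4/7
I = +1·√(0.571429/4π) = 0.21324362
No selection rule forces the value: the integral is nonzero (none).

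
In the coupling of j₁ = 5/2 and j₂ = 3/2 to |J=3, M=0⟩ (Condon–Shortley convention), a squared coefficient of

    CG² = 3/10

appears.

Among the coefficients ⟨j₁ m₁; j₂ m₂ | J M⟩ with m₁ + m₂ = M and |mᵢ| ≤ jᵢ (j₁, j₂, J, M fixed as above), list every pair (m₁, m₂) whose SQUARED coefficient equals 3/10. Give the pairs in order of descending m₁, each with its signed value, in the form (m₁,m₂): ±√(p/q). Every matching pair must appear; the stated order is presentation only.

Admissible pairs with m₁+m₂ = M = 0: (-3/2,3/2), (-1/2,1/2), (1/2,-1/2), (3/2,-3/2)
  (m₁,m₂)=(3/2,-3/2): CG² = 3/10, CG = +√(3/10)   ← matches the target
  (m₁,m₂)=(1/2,-1/2): CG² = 1/5, CG = +√(1/5)
  (m₁,m₂)=(-1/2,1/2): CG² = 1/5, CG = −√(1/5)
  (m₁,m₂)=(-3/2,3/2): CG² = 3/10, CG = −√(3/10)   ← matches the target
Pairs with CG² = 3/10: (3/2,-3/2): +√(3/10); (-3/2,3/2): −√(3/10)

(3/2,-3/2): +√(3/10); (-3/2,3/2): −√(3/10)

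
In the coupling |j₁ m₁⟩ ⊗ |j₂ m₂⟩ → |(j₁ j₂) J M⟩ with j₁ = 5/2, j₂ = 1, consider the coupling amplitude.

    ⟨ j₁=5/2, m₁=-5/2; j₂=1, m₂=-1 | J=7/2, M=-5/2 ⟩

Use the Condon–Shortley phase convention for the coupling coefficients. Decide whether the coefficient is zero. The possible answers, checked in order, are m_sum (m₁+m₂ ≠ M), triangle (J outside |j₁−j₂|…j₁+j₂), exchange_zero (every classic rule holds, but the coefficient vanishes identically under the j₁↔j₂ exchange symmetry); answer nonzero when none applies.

m_sum

m-sum: m₁+m₂ = -5/2+(-1) = -7/2, M = -5/2  ✗ ⇒ coefficient is 0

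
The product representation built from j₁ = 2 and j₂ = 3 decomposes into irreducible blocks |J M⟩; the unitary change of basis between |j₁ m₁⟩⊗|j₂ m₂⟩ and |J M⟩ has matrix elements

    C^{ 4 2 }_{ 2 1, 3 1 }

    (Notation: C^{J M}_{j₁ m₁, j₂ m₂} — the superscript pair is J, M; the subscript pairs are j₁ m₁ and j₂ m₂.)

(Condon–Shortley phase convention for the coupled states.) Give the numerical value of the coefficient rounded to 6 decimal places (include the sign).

+0.188982  (= +√(1/28))

j₁+j₂−J=1  J+j₁−j₂=3  J−j₁+j₂=5  j₁+j₂+J+1=10
(j₁±m₁, j₂±m₂, J±M) = (3,1,4,2,6,2)
P² = 5184/7
sum k=0..1:
  [0] +1/48 = 1/48
  [1] −1/72 = -1/72
S = 1/144
C² = P²·S² = 1/28 ; C = +0.188982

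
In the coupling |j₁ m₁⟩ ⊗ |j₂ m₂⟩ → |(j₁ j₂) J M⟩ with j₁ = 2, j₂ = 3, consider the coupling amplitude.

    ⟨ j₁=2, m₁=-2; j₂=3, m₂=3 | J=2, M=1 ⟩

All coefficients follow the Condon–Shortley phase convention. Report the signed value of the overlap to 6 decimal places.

-0.597614  (= −√(5/14))

triangle: 3!×1!×3!/8! = 36/40320
(j±m)!: 0!×4!×6!×0!×3!×1! = 103680
prefactor² = (2J+1)×Δ×N² = 3240/7
  k=3: −1/(3!×0!×1!×3!×0!×0!) = -1/36
Σ = -1/36  ⇒  CG² = 3240/7×(-1/36)² = 5/14
CG = −√(5/14) = -0.597614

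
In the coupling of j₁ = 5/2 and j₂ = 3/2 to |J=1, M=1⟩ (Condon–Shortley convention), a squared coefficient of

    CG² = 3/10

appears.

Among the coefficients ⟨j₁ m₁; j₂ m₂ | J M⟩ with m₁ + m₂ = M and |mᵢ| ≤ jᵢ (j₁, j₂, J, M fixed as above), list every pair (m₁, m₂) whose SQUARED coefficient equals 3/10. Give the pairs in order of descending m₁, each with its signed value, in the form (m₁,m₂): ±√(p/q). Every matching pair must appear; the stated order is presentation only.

Admissible pairs with m₁+m₂ = M = 1: (-1/2,3/2), (1/2,1/2), (3/2,-1/2), (5/2,-3/2)
  (m₁,m₂)=(5/2,-3/2): CG² = 1/2, CG = +√(1/2)
  (m₁,m₂)=(3/2,-1/2): CG² = 3/10, CG = −√(3/10)   ← matches the target
  (m₁,m₂)=(1/2,1/2): CG² = 3/20, CG = +√(3/20)
  (m₁,m₂)=(-1/2,3/2): CG² = 1/20, CG = −√(1/20)
Pairs with CG² = 3/10: (3/2,-1/2): −√(3/10)

(3/2,-1/2): −√(3/10)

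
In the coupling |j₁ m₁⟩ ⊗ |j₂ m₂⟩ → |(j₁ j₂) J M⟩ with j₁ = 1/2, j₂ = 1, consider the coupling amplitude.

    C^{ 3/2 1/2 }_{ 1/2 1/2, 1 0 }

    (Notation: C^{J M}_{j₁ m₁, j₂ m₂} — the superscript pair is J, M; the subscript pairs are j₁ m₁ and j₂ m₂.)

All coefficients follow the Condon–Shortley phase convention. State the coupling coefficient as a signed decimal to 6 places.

triangle: 0!×1!×2!/4! = 2/24
(j±m)!: 1!×0!×1!×1!×2!×1! = 2
prefactor² = (2J+1)×Δ×N² = 2/3
  k=0: +1/(0!×0!×0!×1!×1!×1!) = 1
Σ = 1  ⇒  CG² = 2/3×1² = 2/3
CG = +√(2/3) = +0.816497

+0.816497  (= +√(2/3))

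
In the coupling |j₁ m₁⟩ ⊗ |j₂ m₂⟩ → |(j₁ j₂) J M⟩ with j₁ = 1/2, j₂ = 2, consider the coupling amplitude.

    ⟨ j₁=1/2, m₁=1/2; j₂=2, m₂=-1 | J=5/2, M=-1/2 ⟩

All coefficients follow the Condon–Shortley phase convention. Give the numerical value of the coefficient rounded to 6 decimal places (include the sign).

√[6·0!1!4!/6! · 1!0!1!3!2!3!] = √(72/5)
  +(−1)^0/∏(0,0,0,1,1,3)! = 1/6  (running 1/6)
⟨..|..⟩ = √(72/5)·(1/6) = +0.632456

+0.632456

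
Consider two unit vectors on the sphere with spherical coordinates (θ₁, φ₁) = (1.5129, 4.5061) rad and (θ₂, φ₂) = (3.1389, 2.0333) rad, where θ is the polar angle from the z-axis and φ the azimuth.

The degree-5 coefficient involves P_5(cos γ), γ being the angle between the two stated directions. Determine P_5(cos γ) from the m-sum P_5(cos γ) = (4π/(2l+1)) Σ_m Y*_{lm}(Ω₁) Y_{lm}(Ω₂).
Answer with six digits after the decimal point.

Term-by-term m-sum for l=5 (normalisation 4π/11 = 1.142397):
  [-5]  conj(Y_{5,-5})(Ω₁) = (-0.394920, -0.236379) ; Y_{5,-5}(Ω₂) = (-0.000000, 0.000000) ; Δ = (0.000000, -0.000000)
  [-4]  conj(Y_{5,-4})(Ω₁) = (0.057233, -0.061975) ; Y_{5,-4}(Ω₂) = (0.000000, 0.000000) ; Δ = (0.000000, 0.000000)
  [-3]  conj(Y_{5,-3})(Ω₁) = (-0.193662, -0.271921) ; Y_{5,-3}(Ω₂) = (0.000000, 0.000000) ; Δ = (-0.000000, -0.000000)
  [-2]  conj(Y_{5,-2})(Ω₁) = (0.088637, -0.038797) ; Y_{5,-2}(Ω₂) = (0.000015, -0.000020) ; Δ = (0.000001, -0.000002)
  [-1]  conj(Y_{5,-1})(Ω₁) = (-0.062438, -0.298369) ; Y_{5,-1}(Ω₂) = (-0.003078, -0.006174) ; Δ = (-0.001650, 0.001304)
  [+0]  conj(Y_{5,0})(Ω₁) = (0.099927, -0.000000) ; Y_{5,0}(Ω₂) = (-0.935552, 0.000000) ; Δ = (-0.093487, 0.000000)
  [+1]  conj(Y_{5,1})(Ω₁) = (0.062438, -0.298369) ; Y_{5,1}(Ω₂) = (0.003078, -0.006174) ; Δ = (-0.001650, -0.001304)
  [+2]  conj(Y_{5,2})(Ω₁) = (0.088637, 0.038797) ; Y_{5,2}(Ω₂) = (0.000015, 0.000020) ; Δ = (0.000001, 0.000002)
  [+3]  conj(Y_{5,3})(Ω₁) = (0.193662, -0.271921) ; Y_{5,3}(Ω₂) = (-0.000000, 0.000000) ; Δ = (-0.000000, 0.000000)
  [+4]  conj(Y_{5,4})(Ω₁) = (0.057233, 0.061975) ; Y_{5,4}(Ω₂) = (0.000000, -0.000000) ; Δ = (0.000000, -0.000000)
  [+5]  conj(Y_{5,5})(Ω₁) = (0.394920, -0.236379) ; Y_{5,5}(Ω₂) = (0.000000, 0.000000) ; Δ = (0.000000, 0.000000)
Accumulated sum (-0.096786, -0.000000); after 4π/(2l+1) scaling, (-0.110568, -0.000000) ⇒ P_5 = -0.110568

-0.110568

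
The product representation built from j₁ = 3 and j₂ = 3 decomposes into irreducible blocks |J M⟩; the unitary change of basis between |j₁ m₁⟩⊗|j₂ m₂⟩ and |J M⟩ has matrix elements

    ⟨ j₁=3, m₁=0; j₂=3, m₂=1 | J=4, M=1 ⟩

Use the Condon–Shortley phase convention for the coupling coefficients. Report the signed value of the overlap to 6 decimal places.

-0.312094

j₁+j₂−J=2  J+j₁−j₂=4  J−j₁+j₂=4  j₁+j₂+J+1=11
(j₁±m₁, j₂±m₂, J±M) = (3,3,4,2,5,3)
P² = 124416/385
sum k=0..2:
  [0] +1/288 = 1/288
  [1] −1/24 = -1/24
  [2] +1/48 = 1/48
S = -5/288
C² = P²·S² = 15/154 ; C = -0.312094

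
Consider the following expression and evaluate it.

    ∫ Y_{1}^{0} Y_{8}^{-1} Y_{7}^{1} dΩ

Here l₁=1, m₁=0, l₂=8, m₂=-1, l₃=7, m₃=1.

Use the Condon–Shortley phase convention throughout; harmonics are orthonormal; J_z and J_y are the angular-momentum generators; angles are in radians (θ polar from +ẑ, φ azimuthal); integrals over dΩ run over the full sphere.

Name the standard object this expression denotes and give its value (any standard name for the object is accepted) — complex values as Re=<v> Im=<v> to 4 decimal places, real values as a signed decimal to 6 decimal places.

This is a Gaunt coefficient — the integral of a triple product of spherical harmonics over the sphere.
m-sum 0 ✓  L=16 even ✓  7≤7≤9 ✓
Π(2lᵢ+1) = 3×17×15 = 765
triangle coeff Δ(1,8,7) = 1/2040
Σ_t [1,1]: t=1:−1/25401600 = -1/25401600
(3j)²=8/255 [(1 8 7; 0 0 0)], sign=+1
Σ_t [1,1]: t=1:−1/29030400 = -1/29030400
(3j)²=21/680 [(1 8 7; 0 -1 1)], sign=-1
⇒ 4πI² = 63/85
I = (-1)√(63/85/(4π)) = -0.24285994

Gaunt coefficient, -0.242860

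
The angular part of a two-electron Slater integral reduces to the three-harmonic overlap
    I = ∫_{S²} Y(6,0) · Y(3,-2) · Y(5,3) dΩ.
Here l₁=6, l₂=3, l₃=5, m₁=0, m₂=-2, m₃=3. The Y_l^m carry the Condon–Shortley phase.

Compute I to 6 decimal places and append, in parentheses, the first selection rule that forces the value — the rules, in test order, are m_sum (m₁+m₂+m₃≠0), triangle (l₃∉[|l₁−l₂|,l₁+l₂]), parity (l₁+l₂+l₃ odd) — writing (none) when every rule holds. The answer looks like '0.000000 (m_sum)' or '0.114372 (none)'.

Σmᵢ = 1 ≠ 0, so the φ-integral vanishes; I = 0

0.000000 (m_sum)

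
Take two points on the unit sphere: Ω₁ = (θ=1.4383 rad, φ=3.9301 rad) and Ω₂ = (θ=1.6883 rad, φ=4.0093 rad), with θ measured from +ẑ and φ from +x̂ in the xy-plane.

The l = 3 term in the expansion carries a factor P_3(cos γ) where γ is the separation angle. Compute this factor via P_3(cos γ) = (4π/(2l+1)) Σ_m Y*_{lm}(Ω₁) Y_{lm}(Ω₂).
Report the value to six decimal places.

0.803619

Term-by-term m-sum for l=3 (normalisation 4π/7 = 1.795196):
  term(m=-3) = 0.16139 - 0.03908j   from Y*(Ω₁)=0.29000 - 0.28464j, Y(Ω₂)=0.35083 + 0.20957j
  term(m=-2) = -0.01548 + 0.00247j   from Y*(Ω₁)=-0.00082 + 0.13265j, Y(Ω₂)=0.01936 + 0.11657j
  term(m=-1) = 0.08712 - 0.00691j   from Y*(Ω₁)=0.20611 + 0.20739j, Y(Ω₂)=0.19326 - 0.22801j
  term(m=+0) = -0.01841 + 0.00000j   from Y*(Ω₁)=-0.14360 + 0.00000j, Y(Ω₂)=0.12824 + 0.00000j
  term(m=+1) = 0.08712 + 0.00691j   from Y*(Ω₁)=-0.20611 + 0.20739j, Y(Ω₂)=-0.19326 - 0.22801j
  term(m=+2) = -0.01548 - 0.00247j   from Y*(Ω₁)=-0.00082 - 0.13265j, Y(Ω₂)=0.01936 - 0.11657j
  term(m=+3) = 0.16139 + 0.03908j   from Y*(Ω₁)=-0.29000 - 0.28464j, Y(Ω₂)=-0.35083 + 0.20957j
Accumulated sum 0.44765 + 0.00000j; after 4π/(2l+1) scaling, 0.80362 + 0.00000j ⇒ P_3 = 0.803619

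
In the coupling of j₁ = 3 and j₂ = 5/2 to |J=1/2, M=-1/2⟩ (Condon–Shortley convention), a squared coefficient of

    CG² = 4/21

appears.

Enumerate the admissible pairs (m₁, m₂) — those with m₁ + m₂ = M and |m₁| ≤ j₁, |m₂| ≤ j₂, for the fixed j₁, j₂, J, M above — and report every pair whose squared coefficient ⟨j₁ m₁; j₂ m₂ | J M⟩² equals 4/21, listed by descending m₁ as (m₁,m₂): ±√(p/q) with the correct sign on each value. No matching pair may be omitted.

Admissible pairs with m₁+m₂ = M = -1/2: (-3,5/2), (-2,3/2), (-1,1/2), (0,-1/2), (1,-3/2), (2,-5/2)
  (m₁,m₂)=(2,-5/2): CG² = 1/21, CG = +√(1/21)
  (m₁,m₂)=(1,-3/2): CG² = 2/21, CG = −√(2/21)
  (m₁,m₂)=(0,-1/2): CG² = 1/7, CG = +√(1/7)
  (m₁,m₂)=(-1,1/2): CG² = 4/21, CG = −√(4/21)   ← matches the target
  (m₁,m₂)=(-2,3/2): CG² = 5/21, CG = +√(5/21)
  (m₁,m₂)=(-3,5/2): CG² = 2/7, CG = −√(2/7)
Pairs with CG² = 4/21: (-1,1/2): −√(4/21)

(-1,1/2): −√(4/21)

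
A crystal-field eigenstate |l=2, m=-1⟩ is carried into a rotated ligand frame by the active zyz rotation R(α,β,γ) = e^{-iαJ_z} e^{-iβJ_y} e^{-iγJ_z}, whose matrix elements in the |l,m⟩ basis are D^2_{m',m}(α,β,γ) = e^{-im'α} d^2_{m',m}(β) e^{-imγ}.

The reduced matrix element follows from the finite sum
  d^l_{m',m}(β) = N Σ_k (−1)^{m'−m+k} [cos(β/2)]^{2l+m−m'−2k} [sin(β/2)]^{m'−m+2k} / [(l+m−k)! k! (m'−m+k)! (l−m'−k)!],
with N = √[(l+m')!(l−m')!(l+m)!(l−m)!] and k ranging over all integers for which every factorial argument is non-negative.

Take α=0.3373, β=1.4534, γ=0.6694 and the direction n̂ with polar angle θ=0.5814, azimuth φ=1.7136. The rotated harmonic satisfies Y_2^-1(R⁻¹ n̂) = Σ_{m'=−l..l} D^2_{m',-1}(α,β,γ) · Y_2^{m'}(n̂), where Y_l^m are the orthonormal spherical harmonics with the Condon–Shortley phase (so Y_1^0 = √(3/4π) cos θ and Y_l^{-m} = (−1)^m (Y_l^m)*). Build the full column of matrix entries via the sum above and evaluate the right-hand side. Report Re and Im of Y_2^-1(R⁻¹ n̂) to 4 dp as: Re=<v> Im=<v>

Re=-0.0482 Im=-0.1460

Need the full column D^2_{m',-1} for m'=−2..2 at α=0.3373, β=1.4534, γ=0.6694.
cos(β/2)=0.747371, sin(β/2)=0.664407
d^2_{-2,-1}: single k=1 term ⇒ +0.554719;  D = +0.124732+0.540513i
d^2_{-1,-1}: k∈[0..1] ⇒ +0.311993 -0.739711 = -0.427718;  D = -0.228680-0.361452i
d^2_{0,-1}: k∈[0..1] ⇒ -0.679389 +0.536926 = -0.142463;  D = -0.111719-0.088401i
d^2_{1,-1}: k∈[0..1] ⇒ +0.739711 -0.194866 = +0.544845;  D = +0.515074+0.177635i
d^2_{2,-1}: single k=0 term ⇒ -0.438398;  D = -0.438392+0.002280i
Y_2^{m'}(θ=0.5814,φ=1.7136) and Σ D·Y over m':
  (+0.1247+0.5405i)·(-0.1118+0.0328i)  (-0.2287-0.3615i)·(-0.0505-0.3510i)  (-0.1117-0.0884i)·(+0.3454+0.0000i)  (+0.5151+0.1776i)·(+0.0505-0.3510i)  (-0.4384+0.0023i)·(-0.1118-0.0328i)
Y_2^-1(R⁻¹ n̂) = -0.048173-0.146036i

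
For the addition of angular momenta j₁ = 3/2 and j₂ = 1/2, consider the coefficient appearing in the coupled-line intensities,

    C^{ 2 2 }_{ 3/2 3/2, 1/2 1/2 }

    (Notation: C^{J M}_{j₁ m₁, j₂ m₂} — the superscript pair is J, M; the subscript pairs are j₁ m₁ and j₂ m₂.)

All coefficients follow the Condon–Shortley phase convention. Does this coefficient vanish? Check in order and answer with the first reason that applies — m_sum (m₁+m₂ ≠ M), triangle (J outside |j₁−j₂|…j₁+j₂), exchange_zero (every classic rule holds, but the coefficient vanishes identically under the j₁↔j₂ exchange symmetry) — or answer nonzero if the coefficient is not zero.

m-sum: m₁+m₂ = 3/2+1/2 = 2, M = 2  ✓
triangle: |j₁−j₂| = 1 ≤ J = 2 ≤ j₁+j₂ = 2  ✓
exchange: j₁≠j₂ or m₁≠m₂ — the exchange symmetry imposes no constraint here
value check: CG = +1 = +1.000000 ≠ 0

nonzero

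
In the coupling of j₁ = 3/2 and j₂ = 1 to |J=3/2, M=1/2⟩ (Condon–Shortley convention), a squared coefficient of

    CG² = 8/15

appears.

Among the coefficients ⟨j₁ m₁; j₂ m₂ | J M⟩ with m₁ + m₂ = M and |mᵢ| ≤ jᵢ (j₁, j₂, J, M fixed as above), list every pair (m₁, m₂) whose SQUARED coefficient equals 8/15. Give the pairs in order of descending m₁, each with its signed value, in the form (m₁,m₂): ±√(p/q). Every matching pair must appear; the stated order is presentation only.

Admissible pairs with m₁+m₂ = M = 1/2: (-1/2,1), (1/2,0), (3/2,-1)
  (m₁,m₂)=(3/2,-1): CG² = 2/5, CG = +√(2/5)
  (m₁,m₂)=(1/2,0): CG² = 1/15, CG = +√(1/15)
  (m₁,m₂)=(-1/2,1): CG² = 8/15, CG = −√(8/15)   ← matches the target
Pairs with CG² = 8/15: (-1/2,1): −√(8/15)

(-1/2,1): −√(8/15)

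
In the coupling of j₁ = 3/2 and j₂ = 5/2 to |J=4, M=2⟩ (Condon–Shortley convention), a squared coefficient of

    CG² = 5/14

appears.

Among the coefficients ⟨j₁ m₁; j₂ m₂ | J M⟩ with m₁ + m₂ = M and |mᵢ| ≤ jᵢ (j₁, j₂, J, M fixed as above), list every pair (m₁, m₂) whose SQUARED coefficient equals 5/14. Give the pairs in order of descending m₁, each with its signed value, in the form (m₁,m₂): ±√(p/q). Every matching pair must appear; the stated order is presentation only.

Admissible pairs with m₁+m₂ = M = 2: (-1/2,5/2), (1/2,3/2), (3/2,1/2)
  (m₁,m₂)=(3/2,1/2): CG² = 5/14, CG = +√(5/14)   ← matches the target
  (m₁,m₂)=(1/2,3/2): CG² = 15/28, CG = +√(15/28)
  (m₁,m₂)=(-1/2,5/2): CG² = 3/28, CG = +√(3/28)
Pairs with CG² = 5/14: (3/2,1/2): +√(5/14)

(3/2,1/2): +√(5/14)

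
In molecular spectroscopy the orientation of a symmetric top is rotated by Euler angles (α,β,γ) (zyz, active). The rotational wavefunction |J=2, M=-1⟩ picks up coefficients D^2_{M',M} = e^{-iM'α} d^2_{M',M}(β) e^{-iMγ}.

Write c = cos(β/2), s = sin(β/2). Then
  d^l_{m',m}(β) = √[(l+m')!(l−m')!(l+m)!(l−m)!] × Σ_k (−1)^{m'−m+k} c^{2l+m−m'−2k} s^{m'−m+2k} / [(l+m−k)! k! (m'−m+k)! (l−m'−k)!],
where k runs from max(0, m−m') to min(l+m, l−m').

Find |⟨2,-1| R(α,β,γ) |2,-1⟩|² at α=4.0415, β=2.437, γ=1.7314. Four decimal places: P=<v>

First d^2_{-1,-1}(β=2.4370), then the phase factors e^{-i(-1)α} and e^{-i(-1)γ}:
Half-angle: c=0.345054, s=0.938583. N=√(1·6·1·6)=6.000000
Admissible k: 0..1 (factorial args all ≥0)
  k=0: (−1)^0·6.0000/(6)·0.3451^4·0.9386^0 = +0.014176
  k=1: (−1)^1·6.0000/(2)·0.3451^2·0.9386^2 = -0.314659
d^2_{-1,-1}(2.4370) = +0.014176 -0.314659 = -0.300484
|D^2_{-1,-1}|² = |d^2_{-1,-1}(β)|² = (-0.300484)² = 0.090290 (the z-rotation phases have unit modulus)

P=0.0903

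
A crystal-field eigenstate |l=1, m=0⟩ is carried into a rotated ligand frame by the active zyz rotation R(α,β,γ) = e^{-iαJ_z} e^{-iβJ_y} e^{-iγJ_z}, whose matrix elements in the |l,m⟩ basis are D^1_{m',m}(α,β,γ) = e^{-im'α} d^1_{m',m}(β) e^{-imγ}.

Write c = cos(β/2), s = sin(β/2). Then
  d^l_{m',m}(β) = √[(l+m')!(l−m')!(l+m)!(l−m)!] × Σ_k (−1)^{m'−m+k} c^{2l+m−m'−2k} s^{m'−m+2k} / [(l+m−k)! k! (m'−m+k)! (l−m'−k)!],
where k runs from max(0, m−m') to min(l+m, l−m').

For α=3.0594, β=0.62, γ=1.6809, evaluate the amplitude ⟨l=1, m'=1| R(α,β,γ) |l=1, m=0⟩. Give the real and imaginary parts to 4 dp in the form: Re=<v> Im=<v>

Re=0.4095 Im=0.0337

D^1_{1,0}(3.0594,0.6200,1.6809) = e^{-i·1·3.0594}·d^1_{1,0}(0.6200)·e^{-i·0·1.6809}. Compute d first:
Half-angle: c=0.952334, s=0.305059. N=√(2·1·1·1)=1.414214
k: max(0,(0)−(1))=0 … min(1+(0),1−(1))=0
  k=0: (−1)^1·1.4142/(1)·0.9523^1·0.3051^1 = -0.410854
d^1_{1,0}(0.6200) = -0.410854
D = (-0.996624-0.082100i)·(-0.410854)·(+1.000000+0.000000i) = +0.409467+0.033731i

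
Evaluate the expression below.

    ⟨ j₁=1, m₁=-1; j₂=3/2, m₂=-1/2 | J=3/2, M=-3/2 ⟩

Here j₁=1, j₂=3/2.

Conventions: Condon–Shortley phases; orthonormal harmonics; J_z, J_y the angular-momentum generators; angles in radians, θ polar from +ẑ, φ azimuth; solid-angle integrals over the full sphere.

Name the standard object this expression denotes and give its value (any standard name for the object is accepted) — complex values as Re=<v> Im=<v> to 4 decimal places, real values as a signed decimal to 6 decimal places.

This is a Clebsch–Gordan (vector-coupling) coefficient.
triangle: 1!*1!*2!/5! = 2/120
(j±m)!: 0!*2!*1!*2!*0!*3! = 24
prefactor² = (2J+1)*Δ*N² = 8/5
  k=1: −1/(1!*0!*1!*0!*0!*2!) = -1/2
Σ = -1/2  ⇒  CG² = 8/5*(-1/2)² = 2/5
CG = −√(2/5) = -0.632456

Clebsch–Gordan coefficient, −√(2/5) ≈ -0.632456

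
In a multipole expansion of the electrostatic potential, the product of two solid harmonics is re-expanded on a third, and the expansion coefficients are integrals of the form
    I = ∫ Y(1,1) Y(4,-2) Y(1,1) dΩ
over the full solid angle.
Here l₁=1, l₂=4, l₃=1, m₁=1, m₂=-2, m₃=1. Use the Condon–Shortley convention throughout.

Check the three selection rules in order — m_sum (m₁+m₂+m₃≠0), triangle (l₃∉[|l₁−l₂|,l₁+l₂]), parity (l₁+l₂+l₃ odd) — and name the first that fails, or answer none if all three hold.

m₁+m₂+m₃ = 1 − 2 + 1 = 0  ✓
triangle: need |l₁−l₂| ≤ l₃ ≤ l₁+l₂ = [3,5]; l₃=1 is outside  ✗
parity: l₁+l₂+l₃ = 6 is even

triangle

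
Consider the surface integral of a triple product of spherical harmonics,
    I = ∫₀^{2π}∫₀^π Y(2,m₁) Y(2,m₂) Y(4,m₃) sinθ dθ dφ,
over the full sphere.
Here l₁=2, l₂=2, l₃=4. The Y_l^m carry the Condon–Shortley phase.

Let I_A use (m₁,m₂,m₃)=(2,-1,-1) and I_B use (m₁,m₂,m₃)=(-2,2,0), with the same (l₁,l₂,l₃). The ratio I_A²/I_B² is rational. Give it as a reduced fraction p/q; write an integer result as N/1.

Shared (l₁,l₂,l₃)=(2,2,4): N and (l;000)² cancel in I_A²/I_B².
A: Δ = 0!·4!·4!/9! = 1/630; Racah Σ t=0..0: t=0:+1/144 = 1/144; ⇒ 3j(2 2 4; 2 -1 -1)² = 1/126, sgn -1
B: Δ = 0!·4!·4!/9! = 1/630; Racah Σ t=0..0: t=0:+1/576 = 1/576; ⇒ 3j(2 2 4; -2 2 0)² = 1/630, sgn +1
I_A²/I_B² = (1/126)/(1/630) = 5/1

5/1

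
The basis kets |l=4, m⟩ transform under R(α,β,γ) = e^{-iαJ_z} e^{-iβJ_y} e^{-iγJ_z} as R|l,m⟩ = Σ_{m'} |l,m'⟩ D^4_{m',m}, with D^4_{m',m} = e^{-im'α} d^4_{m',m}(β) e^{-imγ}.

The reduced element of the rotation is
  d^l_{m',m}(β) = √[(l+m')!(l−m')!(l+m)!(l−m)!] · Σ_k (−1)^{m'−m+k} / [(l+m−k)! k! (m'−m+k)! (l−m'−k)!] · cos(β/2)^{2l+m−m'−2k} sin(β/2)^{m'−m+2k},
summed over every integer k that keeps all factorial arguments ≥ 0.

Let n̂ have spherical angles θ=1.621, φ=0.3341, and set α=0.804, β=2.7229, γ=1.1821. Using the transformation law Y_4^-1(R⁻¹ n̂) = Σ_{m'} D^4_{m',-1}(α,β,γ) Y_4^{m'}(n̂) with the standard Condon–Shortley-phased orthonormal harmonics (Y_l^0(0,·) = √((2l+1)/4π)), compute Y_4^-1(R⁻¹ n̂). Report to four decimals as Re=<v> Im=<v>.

Re=0.2547 Im=0.1993

Need the full column D^4_{m',-1} for m'=−4..4 at α=0.8040, β=2.7229, γ=1.1821.
cos(β/2)=0.207821, sin(β/2)=0.978167
d^4_{-4,-1}: single k=3 term ⇒ +0.002715;  D = -0.000839-0.002582i
d^4_{-3,-1}: k∈[2..3] ⇒ +0.000612 -0.022590 = -0.021979;  D = +0.019767+0.009610i
d^4_{-2,-1}: k∈[1..3] ⇒ +0.000069 -0.007696 +0.113670 = +0.106043;  D = -0.099559+0.036511i
d^4_{-1,-1}: k∈[0..3] ⇒ +0.000003 -0.001156 +0.051230 -0.378316 = -0.328239;  D = +0.132434-0.300336i
d^4_{0,-1}: k∈[0..3] ⇒ -0.000073 +0.009735 -0.215673 +0.796332 = +0.590321;  D = +0.223721+0.546285i
d^4_{1,-1}: k∈[0..3] ⇒ +0.000771 -0.051230 +0.567474 -0.838116 = -0.321101;  D = -0.298421-0.118536i
d^4_{2,-1}: k∈[0..2] ⇒ -0.005131 +0.170505 -0.755467 = -0.590093;  D = -0.537379+0.243792i
d^4_{3,-1}: k∈[0..1] ⇒ +0.022590 -0.300279 = -0.277689;  D = -0.092840+0.261709i
d^4_{4,-1}: single k=0 term ⇒ -0.060148;  D = +0.026870+0.053813i
Y_4^{m'}(θ=1.621,φ=0.3341) and Σ D·Y over m':
  (-0.0008-0.0026i)·(+0.1023-0.4283i)  (+0.0198+0.0096i)·(-0.0337+0.0527i)  (-0.0996+0.0365i)·(-0.2573+0.2031i)  (+0.1324-0.3003i)·(+0.0668-0.0232i)  (+0.2237+0.5463i)·(+0.3094+0.0000i)  (-0.2984-0.1185i)·(-0.0668-0.0232i)  (-0.5374+0.2438i)·(-0.2573-0.2031i)  (-0.0928+0.2617i)·(+0.0337+0.0527i)  (+0.0269+0.0538i)·(+0.1023+0.4283i)
Y_4^-1(R⁻¹ n̂) = +0.254679+0.199261i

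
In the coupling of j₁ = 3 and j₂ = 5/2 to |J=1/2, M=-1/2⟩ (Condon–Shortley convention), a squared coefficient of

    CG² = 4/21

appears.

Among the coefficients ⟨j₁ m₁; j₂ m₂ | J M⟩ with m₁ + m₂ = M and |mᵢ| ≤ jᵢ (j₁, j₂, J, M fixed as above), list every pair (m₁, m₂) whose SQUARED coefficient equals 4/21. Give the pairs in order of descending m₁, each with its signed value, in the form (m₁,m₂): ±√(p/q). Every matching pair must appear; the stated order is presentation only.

Admissible pairs with m₁+m₂ = M = -1/2: (-3,5/2), (-2,3/2), (-1,1/2), (0,-1/2), (1,-3/2), (2,-5/2)
  (m₁,m₂)=(2,-5/2): CG² = 1/21, CG = +√(1/21)
  (m₁,m₂)=(1,-3/2): CG² = 2/21, CG = −√(2/21)
  (m₁,m₂)=(0,-1/2): CG² = 1/7, CG = +√(1/7)
  (m₁,m₂)=(-1,1/2): CG² = 4/21, CG = −√(4/21)   ← matches the target
  (m₁,m₂)=(-2,3/2): CG² = 5/21, CG = +√(5/21)
  (m₁,m₂)=(-3,5/2): CG² = 2/7, CG = −√(2/7)
Pairs with CG² = 4/21: (-1,1/2): −√(4/21)

(-1,1/2): −√(4/21)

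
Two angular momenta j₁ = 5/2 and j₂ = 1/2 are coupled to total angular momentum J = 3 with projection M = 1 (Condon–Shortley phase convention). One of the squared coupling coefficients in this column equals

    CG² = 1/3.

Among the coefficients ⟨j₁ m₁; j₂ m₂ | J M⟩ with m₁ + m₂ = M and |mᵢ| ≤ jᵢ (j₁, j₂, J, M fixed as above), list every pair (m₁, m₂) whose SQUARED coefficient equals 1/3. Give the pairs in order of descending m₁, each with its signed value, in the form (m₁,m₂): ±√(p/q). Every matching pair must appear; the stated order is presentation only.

Admissible pairs with m₁+m₂ = M = 1: (1/2,1/2), (3/2,-1/2)
  (m₁,m₂)=(3/2,-1/2): CG² = 1/3, CG = +√(1/3)   ← matches the target
  (m₁,m₂)=(1/2,1/2): CG² = 2/3, CG = +√(2/3)
Pairs with CG² = 1/3: (3/2,-1/2): +√(1/3)

(3/2,-1/2): +√(1/3)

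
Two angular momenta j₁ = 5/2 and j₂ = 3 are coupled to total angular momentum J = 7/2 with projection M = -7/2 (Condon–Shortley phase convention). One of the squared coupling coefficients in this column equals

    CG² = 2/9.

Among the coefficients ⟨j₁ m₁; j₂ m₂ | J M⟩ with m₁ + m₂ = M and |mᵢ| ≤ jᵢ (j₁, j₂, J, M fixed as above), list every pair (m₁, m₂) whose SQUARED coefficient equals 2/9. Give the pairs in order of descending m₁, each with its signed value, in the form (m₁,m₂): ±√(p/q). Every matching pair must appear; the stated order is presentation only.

Admissible pairs with m₁+m₂ = M = -7/2: (-5/2,-1), (-3/2,-2), (-1/2,-3)
  (m₁,m₂)=(-1/2,-3): CG² = 1/3, CG = +√(1/3)
  (m₁,m₂)=(-3/2,-2): CG² = 4/9, CG = −√(4/9)
  (m₁,m₂)=(-5/2,-1): CG² = 2/9, CG = +√(2/9)   ← matches the target
Pairs with CG² = 2/9: (-5/2,-1): +√(2/9)

(-5/2,-1): +√(2/9)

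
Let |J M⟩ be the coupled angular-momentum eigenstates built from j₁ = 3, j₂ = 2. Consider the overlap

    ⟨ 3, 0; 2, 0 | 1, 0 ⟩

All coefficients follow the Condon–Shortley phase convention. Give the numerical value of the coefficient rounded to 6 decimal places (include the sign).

√[3·4!2!0!/7! · 3!3!2!2!1!1!] = √(144/35)
  +(−1)^2/∏(2,2,1,0,1,0)! = 1/4  (running 1/4)
⟨..|..⟩ = √(144/35)·(1/4) = +0.507093

+0.507093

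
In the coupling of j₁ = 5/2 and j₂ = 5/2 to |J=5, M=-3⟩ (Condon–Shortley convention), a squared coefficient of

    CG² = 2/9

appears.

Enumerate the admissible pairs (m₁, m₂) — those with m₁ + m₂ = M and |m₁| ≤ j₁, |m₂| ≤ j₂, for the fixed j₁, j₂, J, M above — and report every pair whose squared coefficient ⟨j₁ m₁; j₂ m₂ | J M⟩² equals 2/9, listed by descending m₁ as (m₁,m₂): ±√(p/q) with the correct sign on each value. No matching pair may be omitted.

(-1/2,-5/2): +√(2/9); (-5/2,-1/2): +√(2/9)

Admissible pairs with m₁+m₂ = M = -3: (-5/2,-1/2), (-3/2,-3/2), (-1/2,-5/2)
  (m₁,m₂)=(-1/2,-5/2): CG² = 2/9, CG = +√(2/9)   ← matches the target
  (m₁,m₂)=(-3/2,-3/2): CG² = 5/9, CG = +√(5/9)
  (m₁,m₂)=(-5/2,-1/2): CG² = 2/9, CG = +√(2/9)   ← matches the target
Pairs with CG² = 2/9: (-1/2,-5/2): +√(2/9); (-5/2,-1/2): +√(2/9)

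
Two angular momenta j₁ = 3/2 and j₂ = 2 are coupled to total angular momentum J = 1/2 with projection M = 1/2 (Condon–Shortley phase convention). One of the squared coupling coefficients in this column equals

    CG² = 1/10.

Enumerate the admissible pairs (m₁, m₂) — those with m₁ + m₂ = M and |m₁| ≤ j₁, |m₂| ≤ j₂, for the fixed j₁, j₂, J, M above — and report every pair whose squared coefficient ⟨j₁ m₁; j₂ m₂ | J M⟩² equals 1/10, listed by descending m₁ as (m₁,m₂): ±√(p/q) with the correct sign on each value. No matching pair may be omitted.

Admissible pairs with m₁+m₂ = M = 1/2: (-3/2,2), (-1/2,1), (1/2,0), (3/2,-1)
  (m₁,m₂)=(3/2,-1): CG² = 1/10, CG = +√(1/10)   ← matches the target
  (m₁,m₂)=(1/2,0): CG² = 1/5, CG = −√(1/5)
  (m₁,m₂)=(-1/2,1): CG² = 3/10, CG = +√(3/10)
  (m₁,m₂)=(-3/2,2): CG² = 2/5, CG = −√(2/5)
Pairs with CG² = 1/10: (3/2,-1): +√(1/10)

(3/2,-1): +√(1/10)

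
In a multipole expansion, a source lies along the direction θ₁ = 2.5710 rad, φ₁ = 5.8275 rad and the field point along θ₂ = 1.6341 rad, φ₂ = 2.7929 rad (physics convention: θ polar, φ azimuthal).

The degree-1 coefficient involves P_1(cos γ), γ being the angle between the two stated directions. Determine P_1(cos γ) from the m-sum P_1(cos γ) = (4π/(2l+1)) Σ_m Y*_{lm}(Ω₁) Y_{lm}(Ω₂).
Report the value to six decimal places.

Summing Y*_{l m}(θ₁,φ₁)·Y_{l m}(θ₂,φ₂) over m ∈ [−1, 1]; prefactor 4π/(2·1+1) = 4.188790:
  term(m=-1) = (-0.063976, 0.006871)   from Y*(Ω₁)=(0.167570, -0.082124), Y(Ω₂)=(-0.324052, -0.117808)
  term(m=+0) = (0.012710, 0.000000)   from Y*(Ω₁)=(-0.411199, -0.000000), Y(Ω₂)=(-0.030910, 0.000000)
  term(m=+1) = (-0.063976, -0.006871)   from Y*(Ω₁)=(-0.167570, -0.082124), Y(Ω₂)=(0.324052, -0.117808)
Total Σ_m = (-0.115243, 0.000000). Multiply by 4.188790: (-0.482727, 0.000000). P_1(cos γ) = -0.482727

-0.482727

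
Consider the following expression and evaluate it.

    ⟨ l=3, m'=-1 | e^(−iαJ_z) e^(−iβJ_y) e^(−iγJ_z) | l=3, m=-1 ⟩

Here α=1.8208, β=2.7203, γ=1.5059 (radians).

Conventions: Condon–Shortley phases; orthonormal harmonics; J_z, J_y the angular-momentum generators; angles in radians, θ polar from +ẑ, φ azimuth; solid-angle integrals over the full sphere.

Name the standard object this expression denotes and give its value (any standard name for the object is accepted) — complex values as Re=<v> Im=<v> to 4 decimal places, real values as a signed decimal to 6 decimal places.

This is a Wigner D-matrix element — the rotation-matrix element ⟨l m'| R(α,β,γ) |l m⟩ in the angular-momentum basis.
D^3_{-1,-1}(1.8208,2.7203,1.5059) = e^{-i·-1·1.8208}·d^3_{-1,-1}(2.7203)·e^{-i·-1·1.5059}. Compute d first:
With c≡cos(β/2)=0.209092 and s≡sin(β/2)=0.977896, N=[2·24·2·24]^{1/2}=48.000000
Admissible k: 0..2 (factorial args all ≥0)
  k=0: (−1)^0·48.0000/(48)·0.2091^6·0.9779^0 = +0.000084
  k=1: (−1)^1·48.0000/(6)·0.2091^4·0.9779^2 = -0.014623
  k=2: (−1)^2·48.0000/(8)·0.2091^2·0.9779^4 = +0.239881
d^3_{-1,-1}(2.7203) = +0.000084 -0.014623 +0.239881 = +0.225342
Attach z-rotation phases: D = e^{-i(-1)(1.8208)}·(+0.225342)·e^{-i(-1)(1.5059)} = -0.221493-0.041475i

Wigner D-matrix element, Re=-0.2215 Im=-0.0415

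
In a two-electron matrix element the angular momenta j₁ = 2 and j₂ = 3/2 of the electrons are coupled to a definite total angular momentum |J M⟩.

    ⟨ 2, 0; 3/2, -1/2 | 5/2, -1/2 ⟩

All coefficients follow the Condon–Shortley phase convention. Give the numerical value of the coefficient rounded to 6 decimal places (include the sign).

j₁+j₂−J=1  J+j₁−j₂=3  J−j₁+j₂=2  j₁+j₂+J+1=7
(j₁±m₁, j₂±m₂, J±M) = (2,2,1,2,2,3)
P² = 48/35
sum k=0..1:
  [0] +1/2 = 1/2
  [1] −1/4 = -1/4
S = 1/4
C² = P²·S² = 3/35 ; C = +0.292770

+0.292770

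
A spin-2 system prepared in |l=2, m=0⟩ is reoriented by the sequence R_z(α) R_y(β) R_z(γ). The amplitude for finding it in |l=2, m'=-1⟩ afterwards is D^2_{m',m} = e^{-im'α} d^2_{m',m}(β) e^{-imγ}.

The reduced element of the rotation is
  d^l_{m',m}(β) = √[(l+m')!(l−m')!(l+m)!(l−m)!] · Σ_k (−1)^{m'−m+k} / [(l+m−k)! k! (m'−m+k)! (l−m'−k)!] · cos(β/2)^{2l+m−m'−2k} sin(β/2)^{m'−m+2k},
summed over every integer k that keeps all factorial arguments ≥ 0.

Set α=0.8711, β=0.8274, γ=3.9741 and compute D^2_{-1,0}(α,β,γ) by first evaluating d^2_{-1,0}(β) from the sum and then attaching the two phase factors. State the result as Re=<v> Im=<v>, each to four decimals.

Re=0.3930 Im=0.4668

First d^2_{-1,0}(β=0.8274), then the phase factors e^{-i(-1)α} and e^{-i(0)γ}:
Half-angle: c=0.915640, s=0.402000. N=√(1·6·2·2)=4.898979
Admissible k: 1..2 (factorial args all ≥0)
  k=1: (−1)^0·4.8990/(2)·0.9156^3·0.4020^1 = +0.755919
  k=2: (−1)^1·4.8990/(2)·0.9156^1·0.4020^3 = -0.145706
d^2_{-1,0}(0.8274) = +0.755919 -0.145706 = +0.610213
Attach z-rotation phases: D = e^{-i(-1)(0.8711)}·(+0.610213)·e^{-i(0)(3.9741)} = +0.392968+0.466836i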